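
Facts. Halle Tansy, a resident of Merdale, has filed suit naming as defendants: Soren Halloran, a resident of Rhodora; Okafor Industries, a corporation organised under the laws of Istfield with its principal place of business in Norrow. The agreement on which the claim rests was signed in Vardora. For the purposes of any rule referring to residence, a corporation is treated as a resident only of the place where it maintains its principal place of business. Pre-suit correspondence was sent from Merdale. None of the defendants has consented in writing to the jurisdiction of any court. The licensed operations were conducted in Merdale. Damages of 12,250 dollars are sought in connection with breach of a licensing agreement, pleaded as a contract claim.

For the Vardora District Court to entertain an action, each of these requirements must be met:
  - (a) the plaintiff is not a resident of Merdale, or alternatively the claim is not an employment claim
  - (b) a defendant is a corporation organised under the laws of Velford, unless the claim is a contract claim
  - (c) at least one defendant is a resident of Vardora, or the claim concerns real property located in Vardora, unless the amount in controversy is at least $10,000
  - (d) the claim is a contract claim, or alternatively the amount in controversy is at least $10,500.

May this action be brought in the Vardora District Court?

The Vardora District Court:
  (a) The claim is a contract claim, not an employment claim, which satisfies one of the alternatives. Satisfied.
  (b) The corporate defendant(s) are organised in Istfield, not Velford. The proviso rescues it, though: the claim is a contract claim. Met.
  (c) No defendant resides in Vardora (they reside in Rhodora, Norrow); the claim does not concern real property — none of the alternatives is met. The proviso rescues it, though: the amount in controversy is 12,250 dollars, which meets the 10,000 dollars floor. Condition met.
  (d) The claim is a contract claim, so this disjunct is met. Satisfied.
  → The court has jurisdiction.

Yes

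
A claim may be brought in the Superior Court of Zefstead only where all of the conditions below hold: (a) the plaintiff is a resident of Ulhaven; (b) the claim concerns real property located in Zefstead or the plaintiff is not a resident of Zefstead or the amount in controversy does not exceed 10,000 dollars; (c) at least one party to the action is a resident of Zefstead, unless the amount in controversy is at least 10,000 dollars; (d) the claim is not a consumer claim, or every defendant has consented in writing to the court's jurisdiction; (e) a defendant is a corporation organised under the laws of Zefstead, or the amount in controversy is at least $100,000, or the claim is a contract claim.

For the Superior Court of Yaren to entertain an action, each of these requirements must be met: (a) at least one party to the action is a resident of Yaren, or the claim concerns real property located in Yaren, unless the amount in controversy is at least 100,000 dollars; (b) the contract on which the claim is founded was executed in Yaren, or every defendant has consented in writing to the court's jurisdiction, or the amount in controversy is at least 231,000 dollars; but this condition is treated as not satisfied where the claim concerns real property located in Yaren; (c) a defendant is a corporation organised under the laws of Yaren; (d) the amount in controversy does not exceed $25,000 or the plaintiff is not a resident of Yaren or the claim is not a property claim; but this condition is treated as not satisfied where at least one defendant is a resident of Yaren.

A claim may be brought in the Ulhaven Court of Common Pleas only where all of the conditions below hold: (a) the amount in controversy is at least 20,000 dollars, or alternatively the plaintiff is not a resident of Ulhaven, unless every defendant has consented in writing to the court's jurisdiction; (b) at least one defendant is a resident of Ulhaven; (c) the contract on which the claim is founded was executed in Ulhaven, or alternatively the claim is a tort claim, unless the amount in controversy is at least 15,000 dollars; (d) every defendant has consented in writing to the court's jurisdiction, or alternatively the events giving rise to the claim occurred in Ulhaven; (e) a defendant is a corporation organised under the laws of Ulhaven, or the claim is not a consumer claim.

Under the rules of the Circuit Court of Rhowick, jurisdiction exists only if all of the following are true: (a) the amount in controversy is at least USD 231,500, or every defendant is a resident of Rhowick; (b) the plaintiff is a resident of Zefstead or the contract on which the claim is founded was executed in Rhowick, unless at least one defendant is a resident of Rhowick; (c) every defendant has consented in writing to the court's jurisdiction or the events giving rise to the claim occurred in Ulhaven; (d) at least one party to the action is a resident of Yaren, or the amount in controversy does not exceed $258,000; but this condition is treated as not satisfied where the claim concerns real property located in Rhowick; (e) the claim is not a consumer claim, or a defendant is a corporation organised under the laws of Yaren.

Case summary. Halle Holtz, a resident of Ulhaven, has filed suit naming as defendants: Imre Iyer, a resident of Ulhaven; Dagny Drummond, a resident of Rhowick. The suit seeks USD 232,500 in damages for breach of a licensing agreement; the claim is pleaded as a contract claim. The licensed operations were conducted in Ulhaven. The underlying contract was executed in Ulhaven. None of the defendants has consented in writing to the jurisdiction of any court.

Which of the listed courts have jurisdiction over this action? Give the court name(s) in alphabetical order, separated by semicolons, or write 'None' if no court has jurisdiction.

The Superior Court of Zefstead:
  (a) The plaintiff resides in Ulhaven. Condition met.
  (b) The plaintiff resides in Ulhaven, which is not Zefstead, so this disjunct is met. Condition met.
  (c) No party resides in Zefstead. The proviso rescues it, though: the amount in controversy is USD 232,500, which meets the USD 10,000 floor. Met.
  (d) The claim is a contract claim, not a consumer claim, so one alternative holds. Met.
  (e) The amount in controversy is 232,500 dollars, which meets the 100,000 dollars floor, which satisfies one of the alternatives. Met.
  → Jurisdiction lies.
The Superior Court of Yaren:
  (a) No party resides in Yaren; the claim does not concern real property — none of the alternatives is met. But the amount in controversy is USD 232,500, which meets the USD 100,000 floor, and the 'unless' clause therefore excuses the requirement. Satisfied.
  (b) The amount in controversy is USD 232,500, which meets the $231,000 floor, so one alternative holds. The carve-out does not apply: the claim does not concern real property. Satisfied.
  (c) No defendant is a corporation. Condition not met.
  (d) The plaintiff resides in Ulhaven, which is not Yaren, so this disjunct is met. And the carve-out is inapplicable — no defendant resides in Yaren (they reside in Ulhaven, Rhowick). Met.
  → The court lacks jurisdiction.
The Ulhaven Court of Common Pleas:
  (a) The amount in controversy is $232,500, which meets the USD 20,000 floor, so this disjunct is met. Condition met.
  (b) Imre Iyer resides in Ulhaven. Met.
  (c) The contract was executed in Ulhaven, which satisfies one of the alternatives. Satisfied.
  (d) The operative events occurred in Ulhaven, so this disjunct is met. Satisfied.
  (e) The claim is a contract claim, not a consumer claim, which satisfies one of the alternatives. Satisfied.
  → Every requirement is satisfied — jurisdiction.
The Circuit Court of Rhowick:
  (a) The amount in controversy is USD 232,500, which meets the 231,500 dollars floor, so this disjunct is met. Condition met.
  (b) The plaintiff resides in Ulhaven, not Zefstead; the contract was executed in Ulhaven, not Rhowick — every alternative fails. The proviso rescues it, though: Dagny Drummond resides in Rhowick. Condition met.
  (c) The operative events occurred in Ulhaven, which satisfies one of the alternatives. Met.
  (d) The amount in controversy is 232,500 dollars, within the USD 258,000 ceiling, so this disjunct is met. The exception is not triggered, since the claim does not concern real property. Met.
  (e) The claim is a contract claim, not a consumer claim, which satisfies one of the alternatives. Condition met.
  → Jurisdiction lies.

the Circuit Court of Rhowick; the Superior Court of Zefstead; the Ulhaven Court of Common Pleas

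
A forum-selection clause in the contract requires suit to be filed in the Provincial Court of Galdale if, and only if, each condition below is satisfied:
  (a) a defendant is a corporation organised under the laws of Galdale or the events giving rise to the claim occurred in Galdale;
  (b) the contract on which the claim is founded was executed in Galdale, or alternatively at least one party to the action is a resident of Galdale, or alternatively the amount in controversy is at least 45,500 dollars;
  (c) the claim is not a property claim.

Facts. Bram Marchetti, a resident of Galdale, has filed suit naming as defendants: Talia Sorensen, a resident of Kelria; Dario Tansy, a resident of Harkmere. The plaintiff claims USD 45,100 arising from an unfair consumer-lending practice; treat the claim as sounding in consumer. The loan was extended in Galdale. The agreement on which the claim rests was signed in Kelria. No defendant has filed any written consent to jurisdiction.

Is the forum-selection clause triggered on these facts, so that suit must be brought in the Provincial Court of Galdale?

The Provincial Court of Galdale:
  (a) The operative events occurred in Galdale, which satisfies one of the alternatives. Met.
  (b) Bram Marchetti resides in Galdale — that alternative is enough. Met.
  (c) The claim is a consumer claim, not a property claim. Condition met.
  → Forum clause is triggered.

Yes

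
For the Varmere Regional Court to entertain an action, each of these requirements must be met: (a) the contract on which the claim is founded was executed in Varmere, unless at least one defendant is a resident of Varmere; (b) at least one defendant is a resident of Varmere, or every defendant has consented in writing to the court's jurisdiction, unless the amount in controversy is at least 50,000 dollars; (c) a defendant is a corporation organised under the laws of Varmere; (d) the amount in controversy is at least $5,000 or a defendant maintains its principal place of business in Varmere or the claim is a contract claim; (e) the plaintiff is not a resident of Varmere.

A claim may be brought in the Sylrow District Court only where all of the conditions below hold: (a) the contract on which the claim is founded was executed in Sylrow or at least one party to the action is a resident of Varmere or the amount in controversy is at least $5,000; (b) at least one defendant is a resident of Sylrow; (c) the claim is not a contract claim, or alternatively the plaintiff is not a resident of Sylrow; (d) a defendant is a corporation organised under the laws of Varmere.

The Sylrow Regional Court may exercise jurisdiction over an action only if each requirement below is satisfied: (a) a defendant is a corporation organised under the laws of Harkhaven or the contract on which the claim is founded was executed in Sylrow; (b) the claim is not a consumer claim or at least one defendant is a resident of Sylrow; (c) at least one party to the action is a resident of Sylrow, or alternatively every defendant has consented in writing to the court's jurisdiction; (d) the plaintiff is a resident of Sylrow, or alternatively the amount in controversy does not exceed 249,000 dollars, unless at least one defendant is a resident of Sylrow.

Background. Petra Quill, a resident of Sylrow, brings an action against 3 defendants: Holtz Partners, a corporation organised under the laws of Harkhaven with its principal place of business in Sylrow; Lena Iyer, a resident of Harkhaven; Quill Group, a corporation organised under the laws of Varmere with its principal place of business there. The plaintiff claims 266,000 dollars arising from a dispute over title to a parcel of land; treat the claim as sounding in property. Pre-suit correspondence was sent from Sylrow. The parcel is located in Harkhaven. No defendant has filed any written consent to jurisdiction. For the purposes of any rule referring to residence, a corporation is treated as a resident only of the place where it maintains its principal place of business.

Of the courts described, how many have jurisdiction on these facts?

The Varmere Regional Court:
  (a) No contract (and hence no place of execution) is alleged. The proviso rescues it, though: Quill Group resides in Varmere. Satisfied.
  (b) Quill Group resides in Varmere — that alternative is enough. Condition met.
  (c) Quill Group is organised under the laws of Varmere. Condition met.
  (d) The amount in controversy is $266,000, which meets the USD 5,000 floor, so this disjunct is met. Satisfied.
  (e) The plaintiff resides in Sylrow, which is not Varmere. Condition met.
  → The court has jurisdiction.
The Sylrow District Court:
  (a) Quill Group resides in Varmere, so this disjunct is met. Satisfied.
  (b) Holtz Partners resides in Sylrow. Condition met.
  (c) The claim is a property claim, not a contract claim, so one alternative holds. Condition met.
  (d) Quill Group is organised under the laws of Varmere. Satisfied.
  → Every requirement is satisfied — jurisdiction.
The Sylrow Regional Court:
  (a) Holtz Partners is organised under the laws of Harkhaven, which satisfies one of the alternatives. Condition met.
  (b) The claim is a property claim, not a consumer claim, so one alternative holds. Satisfied.
  (c) Petra Quill resides in Sylrow — that alternative is enough. Met.
  (d) The plaintiff resides in Sylrow — that alternative is enough. Satisfied.
  → All conditions met; jurisdiction exists.
Courts with jurisdiction: the Varmere Regional Court, the Sylrow District Court, the Sylrow Regional Court — 3 in total.

3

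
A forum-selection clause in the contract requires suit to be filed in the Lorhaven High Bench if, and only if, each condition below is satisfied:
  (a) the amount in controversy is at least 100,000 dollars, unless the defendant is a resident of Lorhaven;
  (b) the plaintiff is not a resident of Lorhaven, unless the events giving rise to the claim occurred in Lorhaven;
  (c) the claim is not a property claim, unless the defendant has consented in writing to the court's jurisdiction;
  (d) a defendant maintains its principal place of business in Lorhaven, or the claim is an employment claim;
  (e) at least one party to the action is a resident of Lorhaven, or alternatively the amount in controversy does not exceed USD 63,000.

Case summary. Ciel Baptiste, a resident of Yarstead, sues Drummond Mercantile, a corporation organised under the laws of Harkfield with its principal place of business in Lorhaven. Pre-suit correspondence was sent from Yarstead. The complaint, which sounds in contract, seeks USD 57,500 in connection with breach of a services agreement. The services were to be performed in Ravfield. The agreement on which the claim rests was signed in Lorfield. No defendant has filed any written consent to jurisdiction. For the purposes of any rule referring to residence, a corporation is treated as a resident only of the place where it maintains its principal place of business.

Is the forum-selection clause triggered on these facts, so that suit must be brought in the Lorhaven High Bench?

Yes

The Lorhaven High Bench:
  (a) The amount in controversy is $57,500, below the USD 100,000 floor. However, the defendant resides in Lorhaven, so the 'unless' proviso supplies this condition. Met.
  (b) The plaintiff resides in Yarstead, which is not Lorhaven. Satisfied.
  (c) The claim is a contract claim, not a property claim. Satisfied.
  (d) Drummond Mercantile has its principal place of business in Lorhaven — that alternative is enough. Met.
  (e) Drummond Mercantile resides in Lorhaven, so one alternative holds. Condition met.
  → Forum clause is triggered.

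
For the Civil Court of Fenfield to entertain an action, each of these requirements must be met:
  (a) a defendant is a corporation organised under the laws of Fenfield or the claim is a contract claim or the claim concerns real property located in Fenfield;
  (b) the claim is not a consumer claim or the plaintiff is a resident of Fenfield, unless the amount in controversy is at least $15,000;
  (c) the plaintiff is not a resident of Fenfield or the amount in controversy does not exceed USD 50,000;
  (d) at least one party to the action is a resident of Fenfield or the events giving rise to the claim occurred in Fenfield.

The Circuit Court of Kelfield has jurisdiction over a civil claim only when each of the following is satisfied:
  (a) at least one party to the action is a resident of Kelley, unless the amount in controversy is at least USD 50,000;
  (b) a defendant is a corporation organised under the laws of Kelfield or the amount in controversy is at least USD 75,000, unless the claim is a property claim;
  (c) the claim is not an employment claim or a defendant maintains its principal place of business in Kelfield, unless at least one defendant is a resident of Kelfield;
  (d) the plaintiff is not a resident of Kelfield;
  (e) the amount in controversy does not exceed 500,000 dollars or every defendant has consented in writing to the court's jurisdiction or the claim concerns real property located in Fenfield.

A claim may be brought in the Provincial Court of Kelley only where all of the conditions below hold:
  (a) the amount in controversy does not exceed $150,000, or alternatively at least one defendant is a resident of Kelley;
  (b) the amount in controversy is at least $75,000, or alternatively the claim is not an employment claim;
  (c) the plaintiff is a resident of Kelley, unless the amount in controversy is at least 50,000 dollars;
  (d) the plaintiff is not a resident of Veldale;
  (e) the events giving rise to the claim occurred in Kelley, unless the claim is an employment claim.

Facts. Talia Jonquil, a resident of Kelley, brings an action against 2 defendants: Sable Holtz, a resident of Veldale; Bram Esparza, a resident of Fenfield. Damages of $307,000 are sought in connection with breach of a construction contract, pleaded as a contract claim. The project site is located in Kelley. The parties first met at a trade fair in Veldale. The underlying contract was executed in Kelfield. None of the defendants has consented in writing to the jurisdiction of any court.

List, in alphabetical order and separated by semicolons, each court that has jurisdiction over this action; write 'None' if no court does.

The Civil Court of Fenfield:
  (a) The claim is a contract claim — that alternative is enough. Satisfied.
  (b) The claim is a contract claim, not a consumer claim, which satisfies one of the alternatives. Condition met.
  (c) The plaintiff resides in Kelley, which is not Fenfield, so one alternative holds. Met.
  (d) Bram Esparza resides in Fenfield, so this disjunct is met. Condition met.
  → Every requirement is satisfied — jurisdiction.
The Circuit Court of Kelfield:
  (a) Talia Jonquil resides in Kelley. Satisfied.
  (b) The amount in controversy is $307,000, which meets the 75,000 dollars floor, so this disjunct is met. Satisfied.
  (c) The claim is a contract claim, not an employment claim — that alternative is enough. Condition met.
  (d) The plaintiff resides in Kelley, which is not Kelfield. Condition met.
  (e) The amount in controversy is 307,000 dollars, within the 500,000 dollars ceiling, so one alternative holds. Met.
  → Jurisdiction lies.
The Provincial Court of Kelley:
  (a) The amount in controversy is USD 307,000, above the 150,000 dollars ceiling; no defendant resides in Kelley (they reside in Veldale, Fenfield) — no alternative holds. Not met.
  (b) The amount in controversy is USD 307,000, which meets the $75,000 floor, which satisfies one of the alternatives. Condition met.
  (c) The plaintiff resides in Kelley. Met.
  (d) The plaintiff resides in Kelley, which is not Veldale. Condition met.
  (e) The operative events occurred in Kelley. Satisfied.
  → No jurisdiction.

the Circuit Court of Kelfield; the Civil Court of Fenfield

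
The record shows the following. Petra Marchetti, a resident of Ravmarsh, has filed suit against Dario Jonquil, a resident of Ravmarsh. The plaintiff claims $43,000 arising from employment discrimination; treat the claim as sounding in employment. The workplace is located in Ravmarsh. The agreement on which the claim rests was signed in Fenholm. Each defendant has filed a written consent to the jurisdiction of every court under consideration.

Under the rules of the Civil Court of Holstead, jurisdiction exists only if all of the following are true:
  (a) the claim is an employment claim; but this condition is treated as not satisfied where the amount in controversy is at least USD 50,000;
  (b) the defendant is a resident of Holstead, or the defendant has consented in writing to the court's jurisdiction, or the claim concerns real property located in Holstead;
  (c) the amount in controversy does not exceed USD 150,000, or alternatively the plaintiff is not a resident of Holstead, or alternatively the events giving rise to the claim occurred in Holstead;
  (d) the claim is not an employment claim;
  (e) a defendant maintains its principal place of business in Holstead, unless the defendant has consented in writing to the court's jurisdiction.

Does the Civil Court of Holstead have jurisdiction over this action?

No

The Civil Court of Holstead:
  (a) The claim is an employment claim. The exception is not triggered, since the amount in controversy is $43,000, below the 50,000 dollars floor. Met.
  (b) Every defendant has filed written consent, so one alternative holds. Satisfied.
  (c) The amount in controversy is 43,000 dollars, within the $150,000 ceiling — that alternative is enough. Satisfied.
  (d) The claim is an employment claim. Fails.
  (e) No defendant is a corporation. However, every defendant has filed written consent, so the 'unless' proviso supplies this condition. Met.
  → Not every requirement is met — no jurisdiction.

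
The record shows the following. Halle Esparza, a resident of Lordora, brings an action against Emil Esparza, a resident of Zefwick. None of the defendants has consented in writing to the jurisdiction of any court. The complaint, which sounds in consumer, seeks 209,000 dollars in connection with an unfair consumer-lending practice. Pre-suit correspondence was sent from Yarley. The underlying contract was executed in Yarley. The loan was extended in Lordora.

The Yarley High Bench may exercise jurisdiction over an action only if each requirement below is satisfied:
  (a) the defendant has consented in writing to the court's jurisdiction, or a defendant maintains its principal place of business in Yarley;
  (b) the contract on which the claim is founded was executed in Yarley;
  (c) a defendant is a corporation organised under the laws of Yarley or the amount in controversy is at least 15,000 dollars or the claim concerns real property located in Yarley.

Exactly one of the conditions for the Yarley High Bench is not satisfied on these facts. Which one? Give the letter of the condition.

The Yarley High Bench:
  (a) No such written consent has been filed; no defendant is a corporation — every alternative fails. Not satisfied.
  (b) The contract was executed in Yarley. Condition met.
  (c) The amount in controversy is USD 209,000, which meets the 15,000 dollars floor, so one alternative holds. Condition met.
Only condition (a) fails.

(a)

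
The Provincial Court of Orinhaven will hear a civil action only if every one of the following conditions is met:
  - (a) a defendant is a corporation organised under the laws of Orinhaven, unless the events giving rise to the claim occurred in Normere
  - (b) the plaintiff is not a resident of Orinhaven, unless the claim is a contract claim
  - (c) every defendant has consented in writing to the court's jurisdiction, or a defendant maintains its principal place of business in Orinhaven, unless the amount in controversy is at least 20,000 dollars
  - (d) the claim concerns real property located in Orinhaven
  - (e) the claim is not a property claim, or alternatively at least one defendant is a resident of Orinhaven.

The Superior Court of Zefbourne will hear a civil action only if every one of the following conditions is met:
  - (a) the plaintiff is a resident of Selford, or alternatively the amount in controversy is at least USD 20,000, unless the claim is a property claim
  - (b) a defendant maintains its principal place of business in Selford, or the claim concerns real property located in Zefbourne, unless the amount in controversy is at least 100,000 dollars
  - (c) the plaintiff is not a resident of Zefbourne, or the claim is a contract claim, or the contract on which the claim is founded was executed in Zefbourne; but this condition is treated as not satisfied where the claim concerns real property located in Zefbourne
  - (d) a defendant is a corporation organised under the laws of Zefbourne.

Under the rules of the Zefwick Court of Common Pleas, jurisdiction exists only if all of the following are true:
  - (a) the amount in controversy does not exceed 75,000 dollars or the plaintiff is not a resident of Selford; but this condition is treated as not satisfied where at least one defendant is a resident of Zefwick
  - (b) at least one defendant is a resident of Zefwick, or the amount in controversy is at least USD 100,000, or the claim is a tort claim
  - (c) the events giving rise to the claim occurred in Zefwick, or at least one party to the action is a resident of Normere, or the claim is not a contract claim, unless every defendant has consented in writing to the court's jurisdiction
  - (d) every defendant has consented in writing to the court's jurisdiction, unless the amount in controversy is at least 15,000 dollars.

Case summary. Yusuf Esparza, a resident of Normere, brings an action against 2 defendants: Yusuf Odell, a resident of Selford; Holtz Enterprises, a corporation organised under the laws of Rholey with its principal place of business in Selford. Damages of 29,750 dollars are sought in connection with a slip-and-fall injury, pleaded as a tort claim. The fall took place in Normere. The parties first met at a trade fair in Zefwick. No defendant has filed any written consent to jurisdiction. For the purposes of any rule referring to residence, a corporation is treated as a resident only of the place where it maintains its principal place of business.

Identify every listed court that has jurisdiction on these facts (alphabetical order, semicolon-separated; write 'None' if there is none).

the Zefwick Court of Common Pleas

The Provincial Court of Orinhaven:
  (a) The corporate defendant(s) are organised in Rholey, not Orinhaven. The proviso rescues it, though: the operative events occurred in Normere. Satisfied.
  (b) The plaintiff resides in Normere, which is not Orinhaven. Satisfied.
  (c) No such written consent has been filed; the corporate defendant(s) have their principal place of business in Selford, not Orinhaven — none of the alternatives is met. But the amount in controversy is $29,750, which meets the $20,000 floor, and the 'unless' clause therefore excuses the requirement. Condition met.
  (d) The claim does not concern real property. Fails.
  (e) The claim is a tort claim, not a property claim, so one alternative holds. Met.
  → The court lacks jurisdiction.
The Superior Court of Zefbourne:
  (a) The amount in controversy is USD 29,750, which meets the 20,000 dollars floor — that alternative is enough. Condition met.
  (b) Holtz Enterprises has its principal place of business in Selford, which satisfies one of the alternatives. Condition met.
  (c) The plaintiff resides in Normere, which is not Zefbourne — that alternative is enough. The carve-out does not apply: the claim does not concern real property. Satisfied.
  (d) The corporate defendant(s) are organised in Rholey, not Zefbourne. Fails.
  → At least one condition fails; no jurisdiction.
The Zefwick Court of Common Pleas:
  (a) The amount in controversy is 29,750 dollars, within the USD 75,000 ceiling — that alternative is enough. And the carve-out is inapplicable — no defendant resides in Zefwick (they reside in Selford, Selford). Met.
  (b) The claim is a tort claim — that alternative is enough. Met.
  (c) Yusuf Esparza resides in Normere, so this disjunct is met. Met.
  (d) No such written consent has been filed. But the amount in controversy is USD 29,750, which meets the $15,000 floor, and the 'unless' clause therefore excuses the requirement. Met.
  → Jurisdiction lies.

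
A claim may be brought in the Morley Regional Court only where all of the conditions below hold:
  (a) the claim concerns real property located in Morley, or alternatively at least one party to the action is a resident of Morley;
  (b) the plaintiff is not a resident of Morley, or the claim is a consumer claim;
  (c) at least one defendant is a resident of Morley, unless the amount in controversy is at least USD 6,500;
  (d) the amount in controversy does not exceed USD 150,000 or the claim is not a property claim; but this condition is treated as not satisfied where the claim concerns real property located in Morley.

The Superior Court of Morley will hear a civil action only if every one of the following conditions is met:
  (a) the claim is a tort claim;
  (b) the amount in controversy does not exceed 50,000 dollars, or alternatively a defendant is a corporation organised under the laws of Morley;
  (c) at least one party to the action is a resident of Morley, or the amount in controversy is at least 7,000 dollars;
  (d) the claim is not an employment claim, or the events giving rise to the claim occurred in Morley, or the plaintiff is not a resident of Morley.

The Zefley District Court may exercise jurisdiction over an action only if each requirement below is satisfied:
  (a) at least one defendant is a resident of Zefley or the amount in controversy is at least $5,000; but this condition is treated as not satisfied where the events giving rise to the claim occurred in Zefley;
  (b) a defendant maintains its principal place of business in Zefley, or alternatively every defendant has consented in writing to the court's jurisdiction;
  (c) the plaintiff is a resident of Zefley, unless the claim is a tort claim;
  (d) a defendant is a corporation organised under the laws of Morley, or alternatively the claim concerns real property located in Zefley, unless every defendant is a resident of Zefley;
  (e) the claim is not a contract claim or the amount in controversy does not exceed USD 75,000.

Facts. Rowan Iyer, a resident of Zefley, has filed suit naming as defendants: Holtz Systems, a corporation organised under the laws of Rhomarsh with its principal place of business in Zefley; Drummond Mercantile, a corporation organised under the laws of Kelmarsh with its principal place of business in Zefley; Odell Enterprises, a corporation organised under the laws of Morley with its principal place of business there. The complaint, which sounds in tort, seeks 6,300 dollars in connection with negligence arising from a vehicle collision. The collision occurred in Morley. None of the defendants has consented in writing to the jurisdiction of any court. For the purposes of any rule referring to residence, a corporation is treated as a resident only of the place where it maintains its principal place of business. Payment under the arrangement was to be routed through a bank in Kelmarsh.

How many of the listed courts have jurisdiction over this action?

3

The Morley Regional Court:
  (a) Odell Enterprises resides in Morley, so one alternative holds. Satisfied.
  (b) The plaintiff resides in Zefley, which is not Morley, so one alternative holds. Condition met.
  (c) Odell Enterprises resides in Morley. Condition met.
  (d) The amount in controversy is 6,300 dollars, within the USD 150,000 ceiling — that alternative is enough. And the carve-out is inapplicable — the claim does not concern real property. Condition met.
  → Jurisdiction lies.
The Superior Court of Morley:
  (a) The claim is a tort claim. Met.
  (b) The amount in controversy is USD 6,300, within the 50,000 dollars ceiling, so one alternative holds. Met.
  (c) Odell Enterprises resides in Morley, so one alternative holds. Condition met.
  (d) The claim is a tort claim, not an employment claim, so this disjunct is met. Met.
  → All conditions met; jurisdiction exists.
The Zefley District Court:
  (a) Holtz Systems resides in Zefley, which satisfies one of the alternatives. The carve-out does not apply: the operative events occurred in Morley, not Zefley. Condition met.
  (b) Holtz Systems has its principal place of business in Zefley — that alternative is enough. Met.
  (c) The plaintiff resides in Zefley. Met.
  (d) Odell Enterprises is organised under the laws of Morley, which satisfies one of the alternatives. Condition met.
  (e) The claim is a tort claim, not a contract claim, so one alternative holds. Condition met.
  → Jurisdiction lies.
Courts with jurisdiction: the Morley Regional Court, the Superior Court of Morley, the Zefley District Court — 3 in total.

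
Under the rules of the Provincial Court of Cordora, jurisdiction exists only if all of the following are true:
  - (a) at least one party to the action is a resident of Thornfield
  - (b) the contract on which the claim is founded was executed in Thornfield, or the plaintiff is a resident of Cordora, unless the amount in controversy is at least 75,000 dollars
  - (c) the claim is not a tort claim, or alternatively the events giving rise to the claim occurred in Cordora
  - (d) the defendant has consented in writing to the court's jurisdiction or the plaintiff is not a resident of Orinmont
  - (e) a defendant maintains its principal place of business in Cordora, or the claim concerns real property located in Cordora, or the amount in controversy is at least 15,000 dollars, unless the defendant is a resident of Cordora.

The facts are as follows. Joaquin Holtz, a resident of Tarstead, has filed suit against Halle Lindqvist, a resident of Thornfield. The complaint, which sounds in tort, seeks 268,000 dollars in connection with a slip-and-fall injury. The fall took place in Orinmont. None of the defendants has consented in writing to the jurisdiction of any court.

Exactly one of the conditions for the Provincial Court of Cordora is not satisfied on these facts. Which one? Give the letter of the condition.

(c)

The Provincial Court of Cordora:
  (a) Halle Lindqvist resides in Thornfield. Condition met.
  (b) No contract (and hence no place of execution) is alleged; the plaintiff resides in Tarstead, not Cordora — no alternative holds. But the amount in controversy is USD 268,000, which meets the 75,000 dollars floor, and the 'unless' clause therefore excuses the requirement. Condition met.
  (c) The claim is a tort claim; the operative events occurred in Orinmont, not Cordora — none of the alternatives is met. Not satisfied.
  (d) The plaintiff resides in Tarstead, which is not Orinmont, so one alternative holds. Condition met.
  (e) The amount in controversy is $268,000, which meets the 15,000 dollars floor, so one alternative holds. Satisfied.
Only condition (c) fails.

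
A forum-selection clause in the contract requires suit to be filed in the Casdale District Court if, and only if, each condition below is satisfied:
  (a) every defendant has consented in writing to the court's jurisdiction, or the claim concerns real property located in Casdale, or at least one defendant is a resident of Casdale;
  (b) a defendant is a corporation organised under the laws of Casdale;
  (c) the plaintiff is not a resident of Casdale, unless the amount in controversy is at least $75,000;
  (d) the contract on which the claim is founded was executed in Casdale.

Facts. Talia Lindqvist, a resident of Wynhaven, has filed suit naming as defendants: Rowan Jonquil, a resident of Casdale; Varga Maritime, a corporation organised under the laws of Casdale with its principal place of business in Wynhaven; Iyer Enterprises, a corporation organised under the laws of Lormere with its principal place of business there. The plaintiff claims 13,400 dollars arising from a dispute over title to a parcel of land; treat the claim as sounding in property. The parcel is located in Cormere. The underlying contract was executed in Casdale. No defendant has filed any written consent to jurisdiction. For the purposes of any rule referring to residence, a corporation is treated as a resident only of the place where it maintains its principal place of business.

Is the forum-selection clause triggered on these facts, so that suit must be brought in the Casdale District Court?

Yes

The Casdale District Court:
  (a) Rowan Jonquil resides in Casdale, so this disjunct is met. Satisfied.
  (b) Varga Maritime is organised under the laws of Casdale. Met.
  (c) The plaintiff resides in Wynhaven, which is not Casdale. Satisfied.
  (d) The contract was executed in Casdale. Met.
  → Forum clause is triggered.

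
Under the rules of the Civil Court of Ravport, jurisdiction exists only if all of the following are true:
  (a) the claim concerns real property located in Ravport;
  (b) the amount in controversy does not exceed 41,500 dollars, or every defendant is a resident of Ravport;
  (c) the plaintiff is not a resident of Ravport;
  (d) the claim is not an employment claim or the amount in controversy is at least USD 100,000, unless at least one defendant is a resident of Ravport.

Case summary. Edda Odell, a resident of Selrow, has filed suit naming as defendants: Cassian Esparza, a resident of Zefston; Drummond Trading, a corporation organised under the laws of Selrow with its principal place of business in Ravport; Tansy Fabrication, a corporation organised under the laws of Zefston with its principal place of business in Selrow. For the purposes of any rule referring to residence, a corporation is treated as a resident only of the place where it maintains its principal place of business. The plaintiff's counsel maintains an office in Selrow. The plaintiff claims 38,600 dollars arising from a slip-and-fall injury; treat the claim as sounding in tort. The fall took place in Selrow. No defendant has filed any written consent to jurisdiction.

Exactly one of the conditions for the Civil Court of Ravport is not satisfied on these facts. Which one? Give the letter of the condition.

(a)

The Civil Court of Ravport:
  (a) The claim does not concern real property. Fails.
  (b) The amount in controversy is 38,600 dollars, within the USD 41,500 ceiling, so one alternative holds. Condition met.
  (c) The plaintiff resides in Selrow, which is not Ravport. Met.
  (d) The claim is a tort claim, not an employment claim, so one alternative holds. Condition met.
Only condition (a) fails.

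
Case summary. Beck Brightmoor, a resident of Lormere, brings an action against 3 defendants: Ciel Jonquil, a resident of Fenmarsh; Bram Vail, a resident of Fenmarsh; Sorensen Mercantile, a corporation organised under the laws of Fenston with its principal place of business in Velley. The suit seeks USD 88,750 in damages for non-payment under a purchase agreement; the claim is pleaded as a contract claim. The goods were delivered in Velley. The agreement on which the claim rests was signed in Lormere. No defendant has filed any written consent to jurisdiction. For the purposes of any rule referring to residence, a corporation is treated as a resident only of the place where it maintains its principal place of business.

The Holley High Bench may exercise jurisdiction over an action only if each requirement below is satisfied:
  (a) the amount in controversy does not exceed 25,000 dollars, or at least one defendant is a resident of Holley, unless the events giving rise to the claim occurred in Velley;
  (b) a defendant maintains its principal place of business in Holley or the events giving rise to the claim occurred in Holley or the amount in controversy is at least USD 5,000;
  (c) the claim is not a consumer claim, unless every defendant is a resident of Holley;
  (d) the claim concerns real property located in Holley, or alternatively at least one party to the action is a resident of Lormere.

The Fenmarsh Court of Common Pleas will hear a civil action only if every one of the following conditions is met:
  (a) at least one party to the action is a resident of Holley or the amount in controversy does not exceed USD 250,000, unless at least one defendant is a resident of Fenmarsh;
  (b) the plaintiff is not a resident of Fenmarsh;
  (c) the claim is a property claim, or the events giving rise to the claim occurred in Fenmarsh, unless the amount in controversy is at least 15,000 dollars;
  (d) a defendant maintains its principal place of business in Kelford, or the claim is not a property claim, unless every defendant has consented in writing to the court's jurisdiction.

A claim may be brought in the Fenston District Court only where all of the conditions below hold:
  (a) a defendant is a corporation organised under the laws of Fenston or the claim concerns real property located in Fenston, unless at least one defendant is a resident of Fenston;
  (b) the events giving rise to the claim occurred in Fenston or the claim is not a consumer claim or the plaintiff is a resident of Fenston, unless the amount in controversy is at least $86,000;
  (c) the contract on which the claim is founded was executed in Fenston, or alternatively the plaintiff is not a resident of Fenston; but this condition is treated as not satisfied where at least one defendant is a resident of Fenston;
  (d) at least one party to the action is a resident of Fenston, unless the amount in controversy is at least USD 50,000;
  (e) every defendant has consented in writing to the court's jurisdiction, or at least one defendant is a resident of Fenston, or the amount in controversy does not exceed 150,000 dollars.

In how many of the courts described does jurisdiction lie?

3

The Holley High Bench:
  (a) The amount in controversy is $88,750, above the $25,000 ceiling; no defendant resides in Holley (they reside in Fenmarsh, Fenmarsh, Velley) — every alternative fails. The proviso rescues it, though: the operative events occurred in Velley. Met.
  (b) The amount in controversy is 88,750 dollars, which meets the 5,000 dollars floor — that alternative is enough. Satisfied.
  (c) The claim is a contract claim, not a consumer claim. Satisfied.
  (d) Beck Brightmoor resides in Lormere — that alternative is enough. Satisfied.
  → The court has jurisdiction.
The Fenmarsh Court of Common Pleas:
  (a) The amount in controversy is 88,750 dollars, within the USD 250,000 ceiling, so this disjunct is met. Met.
  (b) The plaintiff resides in Lormere, which is not Fenmarsh. Condition met.
  (c) The claim is a contract claim, not a property claim; the operative events occurred in Velley, not Fenmarsh — no alternative holds. But the amount in controversy is USD 88,750, which meets the 15,000 dollars floor, and the 'unless' clause therefore excuses the requirement. Condition met.
  (d) The claim is a contract claim, not a property claim, so one alternative holds. Condition met.
  → All conditions met; jurisdiction exists.
The Fenston District Court:
  (a) Sorensen Mercantile is organised under the laws of Fenston, so this disjunct is met. Met.
  (b) The claim is a contract claim, not a consumer claim — that alternative is enough. Condition met.
  (c) The plaintiff resides in Lormere, which is not Fenston, so one alternative holds. The exception is not triggered, since no defendant resides in Fenston (they reside in Fenmarsh, Fenmarsh, Velley). Met.
  (d) No party resides in Fenston. The proviso rescues it, though: the amount in controversy is $88,750, which meets the $50,000 floor. Condition met.
  (e) The amount in controversy is $88,750, within the $150,000 ceiling, so this disjunct is met. Met.
  → The court has jurisdiction.
Courts with jurisdiction: the Holley High Bench, the Fenmarsh Court of Common Pleas, the Fenston District Court — 3 in total.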